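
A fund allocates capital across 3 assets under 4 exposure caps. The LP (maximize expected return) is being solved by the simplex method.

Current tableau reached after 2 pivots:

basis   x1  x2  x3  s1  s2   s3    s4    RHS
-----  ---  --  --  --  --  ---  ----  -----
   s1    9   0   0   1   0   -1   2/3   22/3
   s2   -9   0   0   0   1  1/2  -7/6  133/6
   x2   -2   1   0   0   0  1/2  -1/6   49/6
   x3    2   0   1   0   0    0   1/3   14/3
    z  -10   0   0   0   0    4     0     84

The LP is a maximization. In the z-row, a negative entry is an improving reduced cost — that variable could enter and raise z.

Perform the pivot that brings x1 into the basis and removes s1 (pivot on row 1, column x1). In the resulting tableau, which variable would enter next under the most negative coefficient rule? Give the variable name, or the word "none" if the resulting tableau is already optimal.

Pivot element 9. New z-row = old z-row − (-10)·(row 1/9).
Updated z-row coefficients: x1: 0, x2: 0, x3: 0, s1: 10/9, s2: 0, s3: 26/9, s4: 20/27.
No coefficient is strictly negative; the tableau after this pivot is optimal.

none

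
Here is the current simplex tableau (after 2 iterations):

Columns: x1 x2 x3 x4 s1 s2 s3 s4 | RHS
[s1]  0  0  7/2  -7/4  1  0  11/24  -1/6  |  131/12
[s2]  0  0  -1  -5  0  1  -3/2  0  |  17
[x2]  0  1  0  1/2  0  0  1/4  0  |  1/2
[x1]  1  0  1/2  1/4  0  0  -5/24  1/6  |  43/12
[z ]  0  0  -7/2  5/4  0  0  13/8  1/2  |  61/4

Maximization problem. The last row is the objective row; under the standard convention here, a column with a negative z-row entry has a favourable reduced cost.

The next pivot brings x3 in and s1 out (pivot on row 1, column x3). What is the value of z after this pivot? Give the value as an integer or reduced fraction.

Minimum ratio for x3: (131/12)/(7/2) = 131/42.
z changes by −(z-row coeff of x3)·ratio = −(-7/2)·(131/42) = 131/12.
New z = 61/4 + (131/12) = 157/6.

157/6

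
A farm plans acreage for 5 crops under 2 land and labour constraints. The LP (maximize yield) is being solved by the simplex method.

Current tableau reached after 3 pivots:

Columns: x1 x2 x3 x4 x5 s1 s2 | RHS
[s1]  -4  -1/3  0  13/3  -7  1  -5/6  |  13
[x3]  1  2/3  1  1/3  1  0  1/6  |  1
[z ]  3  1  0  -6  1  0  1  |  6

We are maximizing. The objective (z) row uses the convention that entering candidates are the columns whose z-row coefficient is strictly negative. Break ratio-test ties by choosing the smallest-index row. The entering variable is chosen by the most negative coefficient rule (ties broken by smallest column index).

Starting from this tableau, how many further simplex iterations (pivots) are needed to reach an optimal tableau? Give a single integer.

2

pivot: x4 in, s1 out → z = 24
pivot: x5 in, x3 out → z = 24
No improving column remains; optimal.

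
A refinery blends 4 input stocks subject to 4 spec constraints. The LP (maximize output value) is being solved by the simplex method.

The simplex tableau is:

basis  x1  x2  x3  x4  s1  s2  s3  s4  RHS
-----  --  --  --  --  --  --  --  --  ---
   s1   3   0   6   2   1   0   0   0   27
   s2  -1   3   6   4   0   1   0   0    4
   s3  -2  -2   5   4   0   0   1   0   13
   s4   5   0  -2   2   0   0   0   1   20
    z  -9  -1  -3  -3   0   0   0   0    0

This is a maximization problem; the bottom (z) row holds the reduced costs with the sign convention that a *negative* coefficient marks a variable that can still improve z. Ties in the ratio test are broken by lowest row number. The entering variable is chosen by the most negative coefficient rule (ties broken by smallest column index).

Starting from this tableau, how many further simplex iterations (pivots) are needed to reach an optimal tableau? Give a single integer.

2

pivot: x1 in, s4 out → z = 36
pivot: x3 in, s2 out → z = 318/7
No improving column remains; optimal.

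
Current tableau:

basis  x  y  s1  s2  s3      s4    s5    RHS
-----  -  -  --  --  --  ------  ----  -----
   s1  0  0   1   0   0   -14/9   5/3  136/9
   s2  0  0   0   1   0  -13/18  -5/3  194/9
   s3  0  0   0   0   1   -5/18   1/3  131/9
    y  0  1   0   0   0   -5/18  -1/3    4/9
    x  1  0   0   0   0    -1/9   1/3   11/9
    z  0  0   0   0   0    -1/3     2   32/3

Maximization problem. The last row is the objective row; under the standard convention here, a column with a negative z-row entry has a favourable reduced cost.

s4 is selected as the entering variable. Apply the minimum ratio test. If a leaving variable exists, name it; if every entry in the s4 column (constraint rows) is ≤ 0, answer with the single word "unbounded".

s4-column entries: row 1: -14/9, row 2: -13/18, row 3: -5/18, row 4: -5/18, row 5: -1/9. All ≤ 0, so s4 can increase without bound; the LP is unbounded in this direction.

unbounded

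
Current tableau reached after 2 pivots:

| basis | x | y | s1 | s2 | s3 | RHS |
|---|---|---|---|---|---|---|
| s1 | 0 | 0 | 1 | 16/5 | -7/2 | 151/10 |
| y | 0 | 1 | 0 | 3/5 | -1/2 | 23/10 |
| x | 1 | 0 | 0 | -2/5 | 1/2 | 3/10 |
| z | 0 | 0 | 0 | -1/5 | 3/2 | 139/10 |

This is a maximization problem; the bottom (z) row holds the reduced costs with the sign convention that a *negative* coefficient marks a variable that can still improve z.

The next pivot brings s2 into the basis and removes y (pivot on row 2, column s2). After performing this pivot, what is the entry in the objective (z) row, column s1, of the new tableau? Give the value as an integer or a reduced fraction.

0

Pivot element is row 2, column s2: 3/5.
Normalize row 2: new (row 2, s1) = 0/(3/5) = 0.
z-row ← z-row − (-1/5)·(new row 2): 0 − (-1/5)·0 = 0.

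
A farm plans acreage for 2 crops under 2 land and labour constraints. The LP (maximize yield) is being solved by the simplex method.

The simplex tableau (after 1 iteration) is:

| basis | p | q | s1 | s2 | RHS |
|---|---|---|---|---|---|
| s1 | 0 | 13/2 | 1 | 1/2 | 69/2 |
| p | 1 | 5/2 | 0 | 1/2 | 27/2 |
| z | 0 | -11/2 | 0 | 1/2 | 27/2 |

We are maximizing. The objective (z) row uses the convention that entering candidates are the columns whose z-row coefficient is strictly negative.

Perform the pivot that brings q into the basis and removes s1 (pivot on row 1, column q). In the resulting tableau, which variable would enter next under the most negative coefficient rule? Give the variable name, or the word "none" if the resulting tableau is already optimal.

Pivot element 13/2. New z-row = old z-row − (-11/2)·(row 1/(13/2)).
Updated z-row coefficients: p: 0, q: 0, s1: 11/13, s2: 12/13.
No coefficient is strictly negative; the tableau after this pivot is optimal.

none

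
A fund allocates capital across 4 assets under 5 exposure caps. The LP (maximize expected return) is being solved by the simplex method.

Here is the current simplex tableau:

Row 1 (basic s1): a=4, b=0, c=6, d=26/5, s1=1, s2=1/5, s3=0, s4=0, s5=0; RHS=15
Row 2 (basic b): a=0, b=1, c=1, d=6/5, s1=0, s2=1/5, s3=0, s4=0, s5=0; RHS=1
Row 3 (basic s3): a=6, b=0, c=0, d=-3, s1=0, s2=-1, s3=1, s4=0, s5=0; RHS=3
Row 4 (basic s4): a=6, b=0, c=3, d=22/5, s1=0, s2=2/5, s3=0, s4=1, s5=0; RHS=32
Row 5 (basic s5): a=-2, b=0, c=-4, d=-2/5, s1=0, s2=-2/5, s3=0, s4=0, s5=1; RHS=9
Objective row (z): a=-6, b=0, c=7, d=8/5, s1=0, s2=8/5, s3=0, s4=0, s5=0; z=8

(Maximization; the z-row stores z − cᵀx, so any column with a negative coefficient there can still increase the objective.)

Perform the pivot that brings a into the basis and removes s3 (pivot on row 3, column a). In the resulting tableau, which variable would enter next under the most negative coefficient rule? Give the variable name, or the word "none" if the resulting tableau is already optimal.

d

Pivot element 6. New z-row = old z-row − (-6)·(row 3/6).
Updated z-row coefficients: a: 0, b: 0, c: 7, d: -7/5, s1: 0, s2: 3/5, s3: 1, s4: 0, s5: 0.
The most negative is -7/5 in column d, so d would enter next.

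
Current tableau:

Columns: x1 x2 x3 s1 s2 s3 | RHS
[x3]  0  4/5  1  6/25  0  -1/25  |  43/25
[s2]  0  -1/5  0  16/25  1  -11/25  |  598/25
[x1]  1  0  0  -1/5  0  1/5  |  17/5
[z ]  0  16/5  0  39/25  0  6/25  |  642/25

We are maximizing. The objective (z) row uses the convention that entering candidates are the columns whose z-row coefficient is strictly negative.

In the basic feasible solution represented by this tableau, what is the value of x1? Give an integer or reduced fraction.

17/5

x1 is basic (row 3); its value is the RHS of that row: 17/5.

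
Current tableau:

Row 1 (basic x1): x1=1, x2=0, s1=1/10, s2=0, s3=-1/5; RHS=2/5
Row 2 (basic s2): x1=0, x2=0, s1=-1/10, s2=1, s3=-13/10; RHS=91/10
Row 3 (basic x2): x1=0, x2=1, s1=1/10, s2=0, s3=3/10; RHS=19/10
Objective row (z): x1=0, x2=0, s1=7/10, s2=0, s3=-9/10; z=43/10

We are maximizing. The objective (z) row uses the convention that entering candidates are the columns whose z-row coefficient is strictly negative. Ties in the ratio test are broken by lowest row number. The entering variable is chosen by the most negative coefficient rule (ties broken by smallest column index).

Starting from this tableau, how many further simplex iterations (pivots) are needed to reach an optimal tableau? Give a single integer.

pivot: s3 in, x2 out → z = 10
No improving column remains; optimal.

1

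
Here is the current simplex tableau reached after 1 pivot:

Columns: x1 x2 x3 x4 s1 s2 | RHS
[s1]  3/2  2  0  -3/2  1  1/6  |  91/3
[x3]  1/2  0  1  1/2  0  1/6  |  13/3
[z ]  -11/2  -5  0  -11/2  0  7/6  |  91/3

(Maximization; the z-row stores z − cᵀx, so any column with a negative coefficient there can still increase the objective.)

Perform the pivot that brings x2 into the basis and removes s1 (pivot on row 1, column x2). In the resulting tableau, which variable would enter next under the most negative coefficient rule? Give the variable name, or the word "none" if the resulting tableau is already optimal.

x4

Pivot element 2. New z-row = old z-row − (-5)·(row 1/2).
Updated z-row coefficients: x1: -7/4, x2: 0, x3: 0, x4: -37/4, s1: 5/2, s2: 19/12.
The most negative is -37/4 in column x4, so x4 would enter next.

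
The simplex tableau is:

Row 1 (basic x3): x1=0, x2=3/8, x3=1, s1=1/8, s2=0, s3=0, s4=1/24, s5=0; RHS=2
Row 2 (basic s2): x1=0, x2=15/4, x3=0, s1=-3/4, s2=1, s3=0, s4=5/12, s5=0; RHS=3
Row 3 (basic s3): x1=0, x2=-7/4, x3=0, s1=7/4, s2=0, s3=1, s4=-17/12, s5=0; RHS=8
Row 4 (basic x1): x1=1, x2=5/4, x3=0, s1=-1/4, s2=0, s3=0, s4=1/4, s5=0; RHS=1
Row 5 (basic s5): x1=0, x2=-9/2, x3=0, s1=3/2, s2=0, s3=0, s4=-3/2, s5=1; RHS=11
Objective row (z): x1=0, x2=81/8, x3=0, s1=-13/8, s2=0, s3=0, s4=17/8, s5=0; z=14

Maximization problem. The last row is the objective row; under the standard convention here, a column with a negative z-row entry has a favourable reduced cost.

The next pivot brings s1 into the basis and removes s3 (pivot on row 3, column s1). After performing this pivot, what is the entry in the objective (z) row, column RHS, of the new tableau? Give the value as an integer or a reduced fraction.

Pivot element is row 3, column s1: 7/4.
Normalize row 3: new (row 3, RHS) = 8/(7/4) = 32/7.
z-row ← z-row − (-13/8)·(new row 3): 14 − (-13/8)·(32/7) = 150/7.

150/7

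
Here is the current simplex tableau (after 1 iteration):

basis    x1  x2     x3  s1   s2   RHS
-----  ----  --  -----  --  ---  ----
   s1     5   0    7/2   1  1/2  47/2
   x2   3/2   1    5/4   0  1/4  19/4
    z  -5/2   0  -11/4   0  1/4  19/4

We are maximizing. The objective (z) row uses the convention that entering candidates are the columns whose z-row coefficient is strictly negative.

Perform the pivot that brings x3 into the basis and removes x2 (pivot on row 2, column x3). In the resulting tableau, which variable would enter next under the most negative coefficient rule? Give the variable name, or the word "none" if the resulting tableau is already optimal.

none

Pivot element 5/4. New z-row = old z-row − (-11/4)·(row 2/(5/4)).
Updated z-row coefficients: x1: 4/5, x2: 11/5, x3: 0, s1: 0, s2: 4/5.
No coefficient is strictly negative; the tableau after this pivot is optimal.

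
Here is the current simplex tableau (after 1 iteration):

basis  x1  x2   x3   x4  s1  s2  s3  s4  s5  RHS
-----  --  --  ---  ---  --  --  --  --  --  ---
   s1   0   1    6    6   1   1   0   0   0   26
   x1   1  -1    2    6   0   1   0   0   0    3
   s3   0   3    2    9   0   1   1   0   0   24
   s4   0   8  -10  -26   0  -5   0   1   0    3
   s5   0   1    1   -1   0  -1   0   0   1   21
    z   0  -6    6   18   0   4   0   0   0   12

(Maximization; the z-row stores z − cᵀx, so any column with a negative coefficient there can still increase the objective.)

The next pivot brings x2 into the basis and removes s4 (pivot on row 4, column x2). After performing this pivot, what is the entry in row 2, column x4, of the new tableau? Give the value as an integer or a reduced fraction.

Pivot element is row 4, column x2: 8.
Normalize row 4: new (row 4, x4) = (-26)/8 = -13/4.
row 2 ← row 2 − (-1)·(new row 4): 6 − (-1)·(-13/4) = 11/4.

11/4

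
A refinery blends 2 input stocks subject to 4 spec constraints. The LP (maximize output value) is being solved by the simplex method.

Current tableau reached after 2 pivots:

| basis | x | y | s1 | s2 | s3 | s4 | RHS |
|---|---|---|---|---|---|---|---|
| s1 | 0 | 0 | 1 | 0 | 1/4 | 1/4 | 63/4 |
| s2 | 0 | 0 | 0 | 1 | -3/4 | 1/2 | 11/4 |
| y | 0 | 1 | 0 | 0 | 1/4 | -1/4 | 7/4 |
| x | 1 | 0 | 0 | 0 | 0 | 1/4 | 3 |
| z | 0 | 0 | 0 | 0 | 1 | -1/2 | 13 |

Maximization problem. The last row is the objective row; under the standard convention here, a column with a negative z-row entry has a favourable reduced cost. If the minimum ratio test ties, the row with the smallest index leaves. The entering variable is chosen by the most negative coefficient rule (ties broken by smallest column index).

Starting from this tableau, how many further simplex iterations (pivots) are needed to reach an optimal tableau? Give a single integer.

1

pivot: s4 in, s2 out → z = 63/4
No improving column remains; optimal.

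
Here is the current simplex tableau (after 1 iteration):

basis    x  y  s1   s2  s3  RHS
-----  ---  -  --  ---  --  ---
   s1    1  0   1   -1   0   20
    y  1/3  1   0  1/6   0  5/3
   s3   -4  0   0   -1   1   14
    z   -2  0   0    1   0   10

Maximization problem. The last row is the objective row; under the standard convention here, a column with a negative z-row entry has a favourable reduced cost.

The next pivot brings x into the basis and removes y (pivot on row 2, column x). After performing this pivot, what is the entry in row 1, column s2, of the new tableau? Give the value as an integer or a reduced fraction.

Pivot element is row 2, column x: 1/3.
Normalize row 2: new (row 2, s2) = (1/6)/(1/3) = 1/2.
row 1 ← row 1 − 1·(new row 2): -1 − 1·(1/2) = -3/2.

-3/2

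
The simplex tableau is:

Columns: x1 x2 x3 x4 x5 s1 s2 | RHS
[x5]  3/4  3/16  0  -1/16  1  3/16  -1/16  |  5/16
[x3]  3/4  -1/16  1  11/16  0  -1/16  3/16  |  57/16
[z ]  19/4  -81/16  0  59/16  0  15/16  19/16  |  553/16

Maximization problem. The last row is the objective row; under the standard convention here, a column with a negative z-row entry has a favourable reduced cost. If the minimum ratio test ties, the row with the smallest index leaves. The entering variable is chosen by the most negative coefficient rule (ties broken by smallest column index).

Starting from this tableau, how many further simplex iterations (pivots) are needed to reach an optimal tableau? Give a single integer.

2

pivot: x2 in, x5 out → z = 43
pivot: s2 in, x3 out → z = 54
No improving column remains; optimal.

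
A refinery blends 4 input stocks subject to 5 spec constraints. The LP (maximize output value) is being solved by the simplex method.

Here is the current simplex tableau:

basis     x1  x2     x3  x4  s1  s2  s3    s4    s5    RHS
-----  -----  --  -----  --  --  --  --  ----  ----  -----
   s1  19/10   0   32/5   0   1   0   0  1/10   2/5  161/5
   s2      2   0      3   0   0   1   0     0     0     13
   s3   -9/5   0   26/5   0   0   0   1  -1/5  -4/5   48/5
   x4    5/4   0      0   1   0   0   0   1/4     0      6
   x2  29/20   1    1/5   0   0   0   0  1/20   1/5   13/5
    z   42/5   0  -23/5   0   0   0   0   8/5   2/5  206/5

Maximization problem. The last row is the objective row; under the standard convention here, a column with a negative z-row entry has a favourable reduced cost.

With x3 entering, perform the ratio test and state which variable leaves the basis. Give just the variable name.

s3

Ratios: row 1 (s1): (161/5)/(32/5) = 161/32; row 2 (s2): 13/3 = 13/3; row 3 (s3): (48/5)/(26/5) = 24/13; row 4 (x4): entry 0 ≤ 0, skip; row 5 (x2): (13/5)/(1/5) = 13.
Minimum ratio 24/13 is in the s3 row, so s3 leaves.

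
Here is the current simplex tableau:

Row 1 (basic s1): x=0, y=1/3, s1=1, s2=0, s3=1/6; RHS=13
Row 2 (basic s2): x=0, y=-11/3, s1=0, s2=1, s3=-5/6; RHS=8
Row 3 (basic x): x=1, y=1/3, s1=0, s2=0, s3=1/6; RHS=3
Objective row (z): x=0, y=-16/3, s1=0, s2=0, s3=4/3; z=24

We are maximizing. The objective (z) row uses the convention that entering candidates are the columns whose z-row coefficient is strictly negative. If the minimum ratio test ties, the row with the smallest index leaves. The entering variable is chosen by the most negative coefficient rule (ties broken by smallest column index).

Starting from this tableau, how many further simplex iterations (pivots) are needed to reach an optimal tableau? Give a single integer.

pivot: y in, x out → z = 72
No improving column remains; optimal.

1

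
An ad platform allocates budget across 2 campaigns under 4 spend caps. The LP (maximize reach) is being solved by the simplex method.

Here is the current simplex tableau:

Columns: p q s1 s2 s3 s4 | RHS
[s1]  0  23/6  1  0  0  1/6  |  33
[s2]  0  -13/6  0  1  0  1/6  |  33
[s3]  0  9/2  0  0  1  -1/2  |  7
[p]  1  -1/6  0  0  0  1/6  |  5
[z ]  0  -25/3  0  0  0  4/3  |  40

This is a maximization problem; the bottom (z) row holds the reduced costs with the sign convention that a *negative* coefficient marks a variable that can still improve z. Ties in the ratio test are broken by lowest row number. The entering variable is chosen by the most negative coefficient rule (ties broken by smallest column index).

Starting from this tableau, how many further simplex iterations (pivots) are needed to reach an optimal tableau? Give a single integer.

pivot: q in, s3 out → z = 1430/27
No improving column remains; optimal.

1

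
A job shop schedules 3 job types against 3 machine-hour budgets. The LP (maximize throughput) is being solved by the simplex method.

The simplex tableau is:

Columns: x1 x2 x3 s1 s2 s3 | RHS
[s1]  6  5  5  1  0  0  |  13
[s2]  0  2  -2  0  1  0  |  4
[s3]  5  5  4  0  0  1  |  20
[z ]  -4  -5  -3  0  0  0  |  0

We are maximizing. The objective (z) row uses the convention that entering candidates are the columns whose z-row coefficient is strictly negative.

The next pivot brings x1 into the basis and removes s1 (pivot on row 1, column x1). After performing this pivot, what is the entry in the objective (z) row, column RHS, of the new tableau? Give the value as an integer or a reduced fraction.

Pivot element is row 1, column x1: 6.
Normalize row 1: new (row 1, RHS) = 13/6 = 13/6.
z-row ← z-row − (-4)·(new row 1): 0 − (-4)·(13/6) = 26/3.

26/3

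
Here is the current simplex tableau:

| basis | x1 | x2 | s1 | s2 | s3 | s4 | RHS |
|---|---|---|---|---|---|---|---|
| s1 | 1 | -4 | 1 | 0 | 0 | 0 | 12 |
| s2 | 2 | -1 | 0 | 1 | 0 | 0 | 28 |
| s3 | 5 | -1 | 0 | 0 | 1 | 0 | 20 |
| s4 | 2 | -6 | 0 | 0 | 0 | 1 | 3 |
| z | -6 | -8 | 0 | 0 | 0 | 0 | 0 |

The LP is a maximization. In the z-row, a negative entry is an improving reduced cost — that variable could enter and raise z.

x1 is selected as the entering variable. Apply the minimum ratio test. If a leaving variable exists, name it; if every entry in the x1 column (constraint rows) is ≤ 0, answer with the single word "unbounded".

s4

Ratios: row 1 (s1): 12/1 = 12; row 2 (s2): 28/2 = 14; row 3 (s3): 20/5 = 4; row 4 (s4): 3/2 = 3/2.
Minimum ratio is in the s4 row, so s4 leaves.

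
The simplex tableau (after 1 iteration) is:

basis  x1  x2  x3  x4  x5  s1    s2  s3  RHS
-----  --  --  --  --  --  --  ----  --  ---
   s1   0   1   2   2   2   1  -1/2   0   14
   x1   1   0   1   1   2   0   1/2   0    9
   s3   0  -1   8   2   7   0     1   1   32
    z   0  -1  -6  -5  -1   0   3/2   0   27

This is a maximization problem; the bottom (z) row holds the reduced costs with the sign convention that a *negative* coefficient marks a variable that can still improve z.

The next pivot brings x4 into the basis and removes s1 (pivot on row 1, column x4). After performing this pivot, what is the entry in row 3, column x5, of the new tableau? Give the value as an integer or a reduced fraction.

Pivot element is row 1, column x4: 2.
Normalize row 1: new (row 1, x5) = 2/2 = 1.
row 3 ← row 3 − 2·(new row 1): 7 − 2·1 = 5.

5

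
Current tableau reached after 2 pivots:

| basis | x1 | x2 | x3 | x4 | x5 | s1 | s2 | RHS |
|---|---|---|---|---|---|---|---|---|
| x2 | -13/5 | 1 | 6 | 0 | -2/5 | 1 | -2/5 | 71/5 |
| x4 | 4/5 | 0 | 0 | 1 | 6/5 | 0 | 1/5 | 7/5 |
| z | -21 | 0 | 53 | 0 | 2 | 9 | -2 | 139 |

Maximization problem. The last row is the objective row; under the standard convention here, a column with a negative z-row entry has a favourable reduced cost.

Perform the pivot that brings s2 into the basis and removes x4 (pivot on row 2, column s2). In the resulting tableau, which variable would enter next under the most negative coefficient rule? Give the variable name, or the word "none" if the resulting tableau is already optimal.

Pivot element 1/5. New z-row = old z-row − (-2)·(row 2/(1/5)).
Updated z-row coefficients: x1: -13, x2: 0, x3: 53, x4: 10, x5: 14, s1: 9, s2: 0.
The most negative is -13 in column x1, so x1 would enter next.

x1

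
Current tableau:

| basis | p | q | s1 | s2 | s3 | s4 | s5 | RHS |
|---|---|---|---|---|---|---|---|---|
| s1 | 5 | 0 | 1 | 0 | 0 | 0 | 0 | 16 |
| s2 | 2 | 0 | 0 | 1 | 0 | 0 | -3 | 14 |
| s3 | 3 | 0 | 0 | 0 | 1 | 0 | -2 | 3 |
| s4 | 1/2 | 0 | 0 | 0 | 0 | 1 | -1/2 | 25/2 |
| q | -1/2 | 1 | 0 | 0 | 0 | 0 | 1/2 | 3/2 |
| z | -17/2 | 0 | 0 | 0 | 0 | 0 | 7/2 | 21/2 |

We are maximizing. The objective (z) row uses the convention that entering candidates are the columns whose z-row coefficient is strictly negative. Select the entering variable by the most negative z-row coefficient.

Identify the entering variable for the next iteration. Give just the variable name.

Objective-row coefficients: p: -17/2, q: 0, s1: 0, s2: 0, s3: 0, s4: 0, s5: 7/2.
The most negative is -17/2 in column p, so p enters.

p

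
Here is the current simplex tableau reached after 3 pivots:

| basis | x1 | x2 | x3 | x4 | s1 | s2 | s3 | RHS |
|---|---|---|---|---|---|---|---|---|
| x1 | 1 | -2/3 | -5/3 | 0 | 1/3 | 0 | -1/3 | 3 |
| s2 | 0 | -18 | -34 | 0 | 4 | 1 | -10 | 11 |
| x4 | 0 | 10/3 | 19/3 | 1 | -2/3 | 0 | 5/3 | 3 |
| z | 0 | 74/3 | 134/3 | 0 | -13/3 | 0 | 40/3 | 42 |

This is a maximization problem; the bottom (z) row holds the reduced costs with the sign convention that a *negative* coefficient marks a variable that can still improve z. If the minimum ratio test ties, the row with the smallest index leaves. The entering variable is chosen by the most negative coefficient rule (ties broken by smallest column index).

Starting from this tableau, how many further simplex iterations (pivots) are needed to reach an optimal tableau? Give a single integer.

1

pivot: s1 in, s2 out → z = 647/12
No improving column remains; optimal.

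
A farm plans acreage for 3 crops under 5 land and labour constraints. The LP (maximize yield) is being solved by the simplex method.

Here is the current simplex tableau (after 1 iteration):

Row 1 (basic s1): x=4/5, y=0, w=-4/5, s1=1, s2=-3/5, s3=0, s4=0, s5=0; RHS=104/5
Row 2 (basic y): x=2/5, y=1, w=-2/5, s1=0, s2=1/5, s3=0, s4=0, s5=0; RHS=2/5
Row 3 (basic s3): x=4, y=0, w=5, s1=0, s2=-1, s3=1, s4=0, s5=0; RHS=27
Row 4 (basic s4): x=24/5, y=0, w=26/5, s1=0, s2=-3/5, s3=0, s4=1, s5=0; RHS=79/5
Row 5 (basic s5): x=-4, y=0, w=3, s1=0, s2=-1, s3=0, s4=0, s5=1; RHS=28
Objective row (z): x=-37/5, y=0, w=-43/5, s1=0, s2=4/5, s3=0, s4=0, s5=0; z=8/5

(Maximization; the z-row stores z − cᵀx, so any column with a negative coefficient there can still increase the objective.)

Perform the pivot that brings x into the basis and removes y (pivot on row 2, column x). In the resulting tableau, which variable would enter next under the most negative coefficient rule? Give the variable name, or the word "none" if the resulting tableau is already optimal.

Pivot element 2/5. New z-row = old z-row − (-37/5)·(row 2/(2/5)).
Updated z-row coefficients: x: 0, y: 37/2, w: -16, s1: 0, s2: 9/2, s3: 0, s4: 0, s5: 0.
The most negative is -16 in column w, so w would enter next.

w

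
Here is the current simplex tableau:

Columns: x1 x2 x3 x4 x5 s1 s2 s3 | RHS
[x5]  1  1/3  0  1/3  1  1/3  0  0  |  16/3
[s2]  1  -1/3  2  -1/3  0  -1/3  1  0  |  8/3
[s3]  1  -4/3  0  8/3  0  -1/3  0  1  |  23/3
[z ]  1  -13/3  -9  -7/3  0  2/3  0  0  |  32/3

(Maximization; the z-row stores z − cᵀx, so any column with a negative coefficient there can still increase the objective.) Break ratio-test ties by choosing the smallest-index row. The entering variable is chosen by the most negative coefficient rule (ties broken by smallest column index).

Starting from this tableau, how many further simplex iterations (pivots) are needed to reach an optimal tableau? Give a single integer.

pivot: x3 in, s2 out → z = 68/3
pivot: x2 in, x5 out → z = 116
No improving column remains; optimal.

2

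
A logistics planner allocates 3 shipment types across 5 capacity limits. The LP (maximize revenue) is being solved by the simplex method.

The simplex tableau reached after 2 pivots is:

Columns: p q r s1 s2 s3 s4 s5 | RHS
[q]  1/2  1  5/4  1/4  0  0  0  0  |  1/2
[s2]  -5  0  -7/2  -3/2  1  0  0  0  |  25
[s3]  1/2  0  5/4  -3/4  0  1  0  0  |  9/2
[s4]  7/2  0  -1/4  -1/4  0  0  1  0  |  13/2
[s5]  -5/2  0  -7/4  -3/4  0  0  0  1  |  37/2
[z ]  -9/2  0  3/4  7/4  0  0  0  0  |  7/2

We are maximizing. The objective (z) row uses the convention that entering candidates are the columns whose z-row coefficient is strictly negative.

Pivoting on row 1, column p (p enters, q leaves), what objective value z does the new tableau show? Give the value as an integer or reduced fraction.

Minimum ratio for p: (1/2)/(1/2) = 1.
z changes by −(z-row coeff of p)·ratio = −(-9/2)·1 = 9/2.
New z = 7/2 + (9/2) = 8.

8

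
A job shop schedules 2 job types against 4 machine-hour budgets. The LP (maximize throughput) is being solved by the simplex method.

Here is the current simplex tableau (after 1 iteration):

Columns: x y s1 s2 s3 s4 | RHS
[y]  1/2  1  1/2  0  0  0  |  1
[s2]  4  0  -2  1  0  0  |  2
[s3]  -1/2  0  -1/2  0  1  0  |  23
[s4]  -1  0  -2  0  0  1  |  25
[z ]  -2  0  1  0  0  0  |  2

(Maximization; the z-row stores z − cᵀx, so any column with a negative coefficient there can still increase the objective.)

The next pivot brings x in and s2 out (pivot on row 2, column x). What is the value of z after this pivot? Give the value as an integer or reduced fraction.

3

Minimum ratio for x: 2/4 = 1/2.
z changes by −(z-row coeff of x)·ratio = −(-2)·(1/2) = 1.
New z = 2 + 1 = 3.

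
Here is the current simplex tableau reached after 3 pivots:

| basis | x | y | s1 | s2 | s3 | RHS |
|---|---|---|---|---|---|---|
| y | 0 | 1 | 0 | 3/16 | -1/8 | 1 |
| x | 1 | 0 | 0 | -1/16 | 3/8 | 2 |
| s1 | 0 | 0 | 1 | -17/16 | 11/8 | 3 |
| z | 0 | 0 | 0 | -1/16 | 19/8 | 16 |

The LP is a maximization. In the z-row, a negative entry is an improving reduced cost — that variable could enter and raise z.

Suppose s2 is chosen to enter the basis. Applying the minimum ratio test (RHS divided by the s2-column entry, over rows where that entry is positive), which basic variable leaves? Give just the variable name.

Ratios: row 1 (y): 1/(3/16) = 16/3; row 2 (x): entry -1/16 ≤ 0, skip; row 3 (s1): entry -17/16 ≤ 0, skip.
Minimum ratio 16/3 is in the y row, so y leaves.

y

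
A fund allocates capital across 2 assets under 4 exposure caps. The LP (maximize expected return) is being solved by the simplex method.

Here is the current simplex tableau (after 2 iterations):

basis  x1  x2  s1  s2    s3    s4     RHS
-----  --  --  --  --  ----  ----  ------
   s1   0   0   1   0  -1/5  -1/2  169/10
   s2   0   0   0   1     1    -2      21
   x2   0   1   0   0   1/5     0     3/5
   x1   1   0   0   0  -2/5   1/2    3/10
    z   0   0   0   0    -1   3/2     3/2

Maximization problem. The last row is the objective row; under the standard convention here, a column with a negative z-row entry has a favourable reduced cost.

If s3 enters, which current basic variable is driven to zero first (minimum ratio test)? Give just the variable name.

Ratios: row 1 (s1): entry -1/5 ≤ 0, skip; row 2 (s2): 21/1 = 21; row 3 (x2): (3/5)/(1/5) = 3; row 4 (x1): entry -2/5 ≤ 0, skip.
Minimum ratio 3 is in the x2 row, so x2 leaves.

x2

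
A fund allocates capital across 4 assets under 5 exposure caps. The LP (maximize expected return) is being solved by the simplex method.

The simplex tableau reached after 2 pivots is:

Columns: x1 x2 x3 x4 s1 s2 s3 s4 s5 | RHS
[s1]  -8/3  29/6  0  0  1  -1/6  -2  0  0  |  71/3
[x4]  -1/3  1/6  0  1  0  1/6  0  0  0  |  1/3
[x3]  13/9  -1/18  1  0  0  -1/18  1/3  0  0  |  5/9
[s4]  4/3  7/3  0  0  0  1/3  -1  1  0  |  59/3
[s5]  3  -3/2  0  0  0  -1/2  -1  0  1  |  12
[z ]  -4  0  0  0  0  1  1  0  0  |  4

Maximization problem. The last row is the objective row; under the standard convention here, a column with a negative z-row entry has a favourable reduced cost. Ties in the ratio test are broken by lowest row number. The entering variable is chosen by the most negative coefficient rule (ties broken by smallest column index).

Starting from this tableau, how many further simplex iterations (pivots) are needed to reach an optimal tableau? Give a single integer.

2

pivot: x1 in, x3 out → z = 72/13
pivot: x2 in, x4 out → z = 6
No improving column remains; optimal.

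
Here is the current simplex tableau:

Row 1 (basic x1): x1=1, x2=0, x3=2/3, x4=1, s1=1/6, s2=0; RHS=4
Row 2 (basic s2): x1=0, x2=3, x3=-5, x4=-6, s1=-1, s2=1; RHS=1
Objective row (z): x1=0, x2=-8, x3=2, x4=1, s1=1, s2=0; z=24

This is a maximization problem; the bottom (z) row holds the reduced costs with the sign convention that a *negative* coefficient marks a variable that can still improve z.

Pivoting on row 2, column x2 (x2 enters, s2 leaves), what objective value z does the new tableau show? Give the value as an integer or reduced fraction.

80/3

Minimum ratio for x2: 1/3 = 1/3.
z changes by −(z-row coeff of x2)·ratio = −(-8)·(1/3) = 8/3.
New z = 24 + (8/3) = 80/3.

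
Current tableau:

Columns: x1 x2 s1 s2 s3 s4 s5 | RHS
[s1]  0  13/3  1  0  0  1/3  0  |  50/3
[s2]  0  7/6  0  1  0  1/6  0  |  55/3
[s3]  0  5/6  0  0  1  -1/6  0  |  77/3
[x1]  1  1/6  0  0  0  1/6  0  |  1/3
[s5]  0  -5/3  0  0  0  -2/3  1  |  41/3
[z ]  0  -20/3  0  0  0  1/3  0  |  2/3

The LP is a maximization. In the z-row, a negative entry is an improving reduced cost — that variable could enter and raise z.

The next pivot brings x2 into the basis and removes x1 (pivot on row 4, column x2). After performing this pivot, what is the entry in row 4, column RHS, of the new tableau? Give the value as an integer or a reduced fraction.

2

Pivot element is row 4, column x2: 1/6.
Normalize row 4: new (row 4, RHS) = (1/3)/(1/6) = 2.
Row 4 is the pivot row, so the entry is 2.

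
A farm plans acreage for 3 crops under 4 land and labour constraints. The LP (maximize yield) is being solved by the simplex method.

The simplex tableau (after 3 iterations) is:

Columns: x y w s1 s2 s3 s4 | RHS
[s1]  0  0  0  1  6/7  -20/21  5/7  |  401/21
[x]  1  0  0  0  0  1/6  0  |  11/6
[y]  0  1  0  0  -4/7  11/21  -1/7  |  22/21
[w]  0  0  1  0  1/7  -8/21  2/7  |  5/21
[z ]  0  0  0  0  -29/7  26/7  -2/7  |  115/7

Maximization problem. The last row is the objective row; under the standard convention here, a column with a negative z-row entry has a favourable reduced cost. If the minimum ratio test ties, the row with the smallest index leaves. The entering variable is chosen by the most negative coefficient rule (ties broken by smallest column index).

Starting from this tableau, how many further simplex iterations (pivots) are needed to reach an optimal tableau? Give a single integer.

2

pivot: s2 in, w out → z = 70/3
pivot: s3 in, x out → z = 104
No improving column remains; optimal.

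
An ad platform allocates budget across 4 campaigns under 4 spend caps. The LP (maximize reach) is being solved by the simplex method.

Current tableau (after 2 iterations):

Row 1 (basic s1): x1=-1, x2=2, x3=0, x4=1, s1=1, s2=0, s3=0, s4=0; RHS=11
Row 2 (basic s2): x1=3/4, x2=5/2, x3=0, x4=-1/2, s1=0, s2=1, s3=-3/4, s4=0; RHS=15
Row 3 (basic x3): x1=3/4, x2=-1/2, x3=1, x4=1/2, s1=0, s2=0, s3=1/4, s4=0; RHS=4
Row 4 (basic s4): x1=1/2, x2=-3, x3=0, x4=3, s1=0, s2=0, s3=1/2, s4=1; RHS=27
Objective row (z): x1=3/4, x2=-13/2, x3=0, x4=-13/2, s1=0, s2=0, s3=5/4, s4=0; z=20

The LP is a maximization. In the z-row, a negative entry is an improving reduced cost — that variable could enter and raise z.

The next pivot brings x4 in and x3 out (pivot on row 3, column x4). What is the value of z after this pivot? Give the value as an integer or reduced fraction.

Minimum ratio for x4: 4/(1/2) = 8.
z changes by −(z-row coeff of x4)·ratio = −(-13/2)·8 = 52.
New z = 20 + 52 = 72.

72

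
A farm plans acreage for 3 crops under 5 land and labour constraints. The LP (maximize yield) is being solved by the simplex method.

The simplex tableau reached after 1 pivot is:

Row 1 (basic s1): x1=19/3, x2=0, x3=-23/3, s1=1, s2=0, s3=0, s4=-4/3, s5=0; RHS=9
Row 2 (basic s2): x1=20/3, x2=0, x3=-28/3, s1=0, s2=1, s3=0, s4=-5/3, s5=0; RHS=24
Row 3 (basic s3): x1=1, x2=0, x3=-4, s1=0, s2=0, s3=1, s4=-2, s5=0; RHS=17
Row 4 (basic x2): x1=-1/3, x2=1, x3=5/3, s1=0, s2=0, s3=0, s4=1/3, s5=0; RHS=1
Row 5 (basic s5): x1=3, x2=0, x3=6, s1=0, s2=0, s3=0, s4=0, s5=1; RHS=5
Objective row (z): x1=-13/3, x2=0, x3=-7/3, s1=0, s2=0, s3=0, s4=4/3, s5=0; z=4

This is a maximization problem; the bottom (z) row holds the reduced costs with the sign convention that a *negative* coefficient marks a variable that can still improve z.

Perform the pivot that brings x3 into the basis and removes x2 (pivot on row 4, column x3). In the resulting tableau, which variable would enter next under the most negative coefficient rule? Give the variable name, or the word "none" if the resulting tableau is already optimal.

Pivot element 5/3. New z-row = old z-row − (-7/3)·(row 4/(5/3)).
Updated z-row coefficients: x1: -24/5, x2: 7/5, x3: 0, s1: 0, s2: 0, s3: 0, s4: 9/5, s5: 0.
The most negative is -24/5 in column x1, so x1 would enter next.

x1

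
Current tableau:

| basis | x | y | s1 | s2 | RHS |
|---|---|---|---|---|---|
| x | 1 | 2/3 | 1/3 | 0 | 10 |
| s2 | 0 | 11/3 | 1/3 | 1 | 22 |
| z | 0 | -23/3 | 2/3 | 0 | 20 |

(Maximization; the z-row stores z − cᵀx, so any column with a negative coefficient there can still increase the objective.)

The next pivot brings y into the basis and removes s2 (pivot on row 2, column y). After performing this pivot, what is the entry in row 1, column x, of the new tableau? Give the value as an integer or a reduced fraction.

Pivot element is row 2, column y: 11/3.
Normalize row 2: new (row 2, x) = 0/(11/3) = 0.
row 1 ← row 1 − (2/3)·(new row 2): 1 − (2/3)·0 = 1.

1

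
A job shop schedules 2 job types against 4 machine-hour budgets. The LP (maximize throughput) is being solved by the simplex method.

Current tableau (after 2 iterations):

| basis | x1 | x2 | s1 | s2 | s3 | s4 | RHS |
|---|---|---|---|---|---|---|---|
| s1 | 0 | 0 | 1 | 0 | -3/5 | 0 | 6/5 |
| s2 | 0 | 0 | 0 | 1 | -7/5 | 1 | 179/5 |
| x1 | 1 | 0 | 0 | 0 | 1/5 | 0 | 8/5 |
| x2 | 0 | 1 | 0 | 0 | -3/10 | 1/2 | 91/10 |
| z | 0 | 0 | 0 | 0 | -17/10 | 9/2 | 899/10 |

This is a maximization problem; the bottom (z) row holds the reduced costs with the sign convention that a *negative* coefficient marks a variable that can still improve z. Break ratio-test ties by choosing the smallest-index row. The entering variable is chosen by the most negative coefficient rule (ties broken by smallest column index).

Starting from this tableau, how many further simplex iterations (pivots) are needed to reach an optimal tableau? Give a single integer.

pivot: s3 in, x1 out → z = 207/2
No improving column remains; optimal.

1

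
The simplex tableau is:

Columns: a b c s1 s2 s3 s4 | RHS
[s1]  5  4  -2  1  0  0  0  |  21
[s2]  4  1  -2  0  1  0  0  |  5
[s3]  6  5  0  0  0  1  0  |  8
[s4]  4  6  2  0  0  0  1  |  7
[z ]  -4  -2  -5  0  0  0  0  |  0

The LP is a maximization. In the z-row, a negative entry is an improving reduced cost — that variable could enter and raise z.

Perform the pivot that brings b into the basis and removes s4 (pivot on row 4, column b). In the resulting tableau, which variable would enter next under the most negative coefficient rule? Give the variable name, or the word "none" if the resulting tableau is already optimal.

c

Pivot element 6. New z-row = old z-row − (-2)·(row 4/6).
Updated z-row coefficients: a: -8/3, b: 0, c: -13/3, s1: 0, s2: 0, s3: 0, s4: 1/3.
The most negative is -13/3 in column c, so c would enter next.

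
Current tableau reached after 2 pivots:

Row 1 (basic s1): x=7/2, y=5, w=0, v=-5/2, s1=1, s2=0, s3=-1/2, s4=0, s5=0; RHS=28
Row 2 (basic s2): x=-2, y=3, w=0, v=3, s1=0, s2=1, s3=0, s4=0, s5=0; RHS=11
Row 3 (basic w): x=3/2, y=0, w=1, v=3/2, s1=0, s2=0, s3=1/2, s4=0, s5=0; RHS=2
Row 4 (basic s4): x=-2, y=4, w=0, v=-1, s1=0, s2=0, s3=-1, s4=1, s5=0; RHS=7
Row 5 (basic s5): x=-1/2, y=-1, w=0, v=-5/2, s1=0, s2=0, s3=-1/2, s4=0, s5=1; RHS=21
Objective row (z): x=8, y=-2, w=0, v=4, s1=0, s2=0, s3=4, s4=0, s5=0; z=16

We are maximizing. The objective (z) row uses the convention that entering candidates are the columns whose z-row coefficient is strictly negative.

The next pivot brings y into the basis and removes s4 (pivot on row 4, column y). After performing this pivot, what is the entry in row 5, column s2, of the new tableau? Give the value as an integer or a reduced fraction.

Pivot element is row 4, column y: 4.
Normalize row 4: new (row 4, s2) = 0/4 = 0.
row 5 ← row 5 − (-1)·(new row 4): 0 − (-1)·0 = 0.

0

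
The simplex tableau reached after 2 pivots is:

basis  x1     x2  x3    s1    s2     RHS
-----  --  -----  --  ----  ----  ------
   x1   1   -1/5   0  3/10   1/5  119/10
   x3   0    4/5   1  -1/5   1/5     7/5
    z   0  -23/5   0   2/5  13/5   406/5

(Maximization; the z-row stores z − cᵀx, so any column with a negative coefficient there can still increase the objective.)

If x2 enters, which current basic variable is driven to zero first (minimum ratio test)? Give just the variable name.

x3

Ratios: row 1 (x1): entry -1/5 ≤ 0, skip; row 2 (x3): (7/5)/(4/5) = 7/4.
Minimum ratio 7/4 is in the x3 row, so x3 leaves.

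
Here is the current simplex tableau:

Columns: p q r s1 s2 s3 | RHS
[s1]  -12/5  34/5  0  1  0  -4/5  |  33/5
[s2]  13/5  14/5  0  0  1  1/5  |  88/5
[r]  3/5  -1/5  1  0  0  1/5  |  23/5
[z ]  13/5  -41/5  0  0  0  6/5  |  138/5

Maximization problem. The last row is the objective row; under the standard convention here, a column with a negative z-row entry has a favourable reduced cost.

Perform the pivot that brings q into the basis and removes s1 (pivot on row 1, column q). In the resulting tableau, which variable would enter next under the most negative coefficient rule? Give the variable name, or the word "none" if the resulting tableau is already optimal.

Pivot element 34/5. New z-row = old z-row − (-41/5)·(row 1/(34/5)).
Updated z-row coefficients: p: -5/17, q: 0, r: 0, s1: 41/34, s2: 0, s3: 4/17.
The most negative is -5/17 in column p, so p would enter next.

p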